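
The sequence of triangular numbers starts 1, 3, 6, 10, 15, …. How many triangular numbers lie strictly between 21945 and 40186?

73

The n-th triangular number is n(n+1)/2.
Smallest index with value > 21945: n = 210 (giving 22155).
Largest index with value < 40186: n = 282 (giving 39903).
Indices 210 through 282: 73 terms.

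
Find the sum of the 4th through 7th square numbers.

126

Σ_{i=4}^{7} i² = 140 − 14 = 126.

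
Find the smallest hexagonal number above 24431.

Solve n(2n−1) > 24431 for integer n.
The largest n with value ≤ 24431 is 110 (since 24090 ≤ 24431 < 24531), so the first above is n = 111, value 24531.

24531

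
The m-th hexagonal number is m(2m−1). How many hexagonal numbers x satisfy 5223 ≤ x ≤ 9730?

The n-th hexagonal number is n(2n−1).
Smallest index with value ≥ 5223: n = 52 (giving 5356).
Largest index with value ≤ 9730: n = 70 (giving 9730).
Indices 52 through 70: 19 terms.

19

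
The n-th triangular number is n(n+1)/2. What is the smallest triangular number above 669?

703

Solve n(n+1)/2 > 669 for integer n.
The largest n with value ≤ 669 is 36 (since 666 ≤ 669 < 703), so the first above is n = 37, value 703.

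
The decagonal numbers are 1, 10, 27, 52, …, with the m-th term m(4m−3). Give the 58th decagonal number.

The 58th decagonal number is n(4n−3) with n = 58.
58·(4·58 − 3) = 58·229 = 13282.

13282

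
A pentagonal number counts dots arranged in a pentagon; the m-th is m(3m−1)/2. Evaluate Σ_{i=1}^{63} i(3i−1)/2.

127008

Σ i(3i−1)/2 = (3Σi² − Σi) / 2 over i = 1..63.
Σi = 2016 and Σi² = 85344.
(3·85344 − 1·2016) / 2 = 254016/2 = 127008.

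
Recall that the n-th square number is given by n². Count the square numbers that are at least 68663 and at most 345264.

The n-th square number is n².
Smallest index with value ≥ 68663: n = 263 (giving 69169).
Largest index with value ≤ 345264: n = 587 (giving 344569).
Indices 263 through 587: 325 terms.

325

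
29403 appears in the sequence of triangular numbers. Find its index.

Set n(n+1)/2 = 29403, giving n² + n − 58806 = 0.
The discriminant is 1 + 8·29403 = 235225, and √235225 = 485.
So n = (-1 + 485) / 2 = 484/2 = 242.

242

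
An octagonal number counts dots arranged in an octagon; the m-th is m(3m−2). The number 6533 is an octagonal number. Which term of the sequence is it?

Set n(3n−2) = 6533, giving 3n² − 2n − 6533 = 0.
The discriminant is 4 + 12·6533 = 78400, and √78400 = 280.
So n = (2 + 280) / 6 = 282/6 = 47.
Check: 47·(3·47 − 2) = 6533. ✓

47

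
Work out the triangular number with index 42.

The 42nd triangular number is n(n+1)/2 with n = 42.
42·43/2 = 1806/2 = 903.

903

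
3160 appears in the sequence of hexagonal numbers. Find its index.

40

Set n(2n−1) = 3160, giving 2n² − n − 3160 = 0.
The discriminant is 1 + 8·3160 = 25281, and √25281 = 159.
So n = (1 + 159) / 4 = 160/4 = 40.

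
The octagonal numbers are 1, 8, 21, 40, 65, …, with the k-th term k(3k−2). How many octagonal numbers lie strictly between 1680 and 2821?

The n-th octagonal number is n(3n−2).
Smallest index with value > 1680: n = 25 (giving 1825).
Largest index with value < 2821: n = 30 (giving 2640).
Indices 25 through 30: 6 terms.

6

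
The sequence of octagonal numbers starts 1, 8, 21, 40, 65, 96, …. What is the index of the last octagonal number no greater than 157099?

229

Solve n(3n−2) ≤ 157099 for integer n.
n = 229 gives 156865 ≤ 157099, while n = 230 gives 158240 > 157099; so the answer is index 229.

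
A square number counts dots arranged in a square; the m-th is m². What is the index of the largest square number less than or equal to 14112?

Solve n² ≤ 14112 for integer n.
n = 118 gives 13924 ≤ 14112, while n = 119 gives 14161 > 14112; so the answer is index 118.

118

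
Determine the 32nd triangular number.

The 32nd triangular number is n(n+1)/2 with n = 32.
32·33/2 = 1056/2 = 528.

528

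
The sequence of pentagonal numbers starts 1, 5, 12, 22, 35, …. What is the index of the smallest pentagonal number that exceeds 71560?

219

Solve n(3n−1)/2 > 71560 for integer n.
The largest n with value ≤ 71560 is 218 (since 71177 ≤ 71560 < 71832), so the first above is n = 219, value 71832.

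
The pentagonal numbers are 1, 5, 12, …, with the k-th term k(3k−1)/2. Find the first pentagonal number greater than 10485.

10542

Solve n(3n−1)/2 > 10485 for integer n.
The largest n with value ≤ 10485 is 83 (since 10292 ≤ 10485 < 10542), so the first above is n = 84, value 10542.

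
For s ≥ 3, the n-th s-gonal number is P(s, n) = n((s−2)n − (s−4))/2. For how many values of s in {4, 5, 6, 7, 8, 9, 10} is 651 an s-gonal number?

2

s = 4: P(4, 25) = 625 and P(4, 26) = 676; 651 is not s-gonal.
s = 5: P(5, 21) = 651. ✓
s = 6: P(6, 18) = 630 and P(6, 19) = 703; 651 is not s-gonal.
s = 7: P(7, 16) = 616 and P(7, 17) = 697; 651 is not s-gonal.
s = 8: P(8, 15) = 645 and P(8, 16) = 736; 651 is not s-gonal.
s = 9: P(9, 14) = 651. ✓
s = 10: P(10, 13) = 637 and P(10, 14) = 742; 651 is not s-gonal.
Hits: s ∈ {5, 9} → 2.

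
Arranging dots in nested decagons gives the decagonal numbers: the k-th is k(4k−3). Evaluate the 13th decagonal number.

The 13th decagonal number is n(4n−3) with n = 13.
13·(4·13 − 3) = 13·49 = 637.

637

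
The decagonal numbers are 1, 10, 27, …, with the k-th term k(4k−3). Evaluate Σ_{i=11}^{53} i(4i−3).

Σ i(4i−3) = 4Σi² − 3Σi over i = 11..53.
Σi = 1431 − 55 = 1376 and Σi² = 51039 − 385 = 50654.
4·50654 − 3·1376 = 198488.

198488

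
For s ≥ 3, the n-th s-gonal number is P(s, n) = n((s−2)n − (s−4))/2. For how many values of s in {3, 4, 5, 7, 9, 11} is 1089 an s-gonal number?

s = 3: P(3, 46) = 1081 and P(3, 47) = 1128; 1089 is not s-gonal.
s = 4: P(4, 33) = 1089. ✓
s = 5: P(5, 27) = 1080 and P(5, 28) = 1162; 1089 is not s-gonal.
s = 7: P(7, 21) = 1071 and P(7, 22) = 1177; 1089 is not s-gonal.
s = 9: P(9, 18) = 1089. ✓
s = 11: P(11, 15) = 960 and P(11, 16) = 1096; 1089 is not s-gonal.
Hits: s ∈ {4, 9} → 2.

2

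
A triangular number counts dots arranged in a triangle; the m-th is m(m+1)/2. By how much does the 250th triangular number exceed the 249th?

Consecutive triangular numbers differ by n: T_{250} − T_{249} = 250.

250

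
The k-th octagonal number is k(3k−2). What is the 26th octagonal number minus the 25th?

Consecutive octagonal numbers differ by 6n − 5: here 6·26 − 5 = 151.

151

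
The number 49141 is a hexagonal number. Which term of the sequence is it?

Set n(2n−1) = 49141, giving 2n² − n − 49141 = 0.
The discriminant is 1 + 8·49141 = 393129, and √393129 = 627.
So n = (1 + 627) / 4 = 628/4 = 157.
Check: 157·(2·157 − 1) = 49141. ✓

157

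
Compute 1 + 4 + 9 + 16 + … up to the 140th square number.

924490

Σ_{i=1}^{140} i² = 140·141·281/6 = 924490.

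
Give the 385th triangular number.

74305

385·386/2 = 148610/2 = 74305.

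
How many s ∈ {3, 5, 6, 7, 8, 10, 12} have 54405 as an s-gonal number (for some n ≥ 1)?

s = 3: P(3, 329) = 54285 and P(3, 330) = 54615; 54405 is not s-gonal.
s = 5: P(5, 190) = 54055 and P(5, 191) = 54626; 54405 is not s-gonal.
s = 6: P(6, 165) = 54285 and P(6, 166) = 54946; 54405 is not s-gonal.
s = 7: P(7, 147) = 53802 and P(7, 148) = 54538; 54405 is not s-gonal.
s = 8: P(8, 135) = 54405. ✓
s = 10: P(10, 117) = 54405. ✓
s = 12: P(12, 104) = 53664 and P(12, 105) = 54705; 54405 is not s-gonal.
Hits: s ∈ {8, 10} → 2.

2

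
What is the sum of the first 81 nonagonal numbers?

Σ i(7i−5)/2 = (7Σi² − 5Σi) / 2 over i = 1..81.
Σi = 3321 and Σi² = 180441.
(7·180441 − 5·3321) / 2 = 1246482/2 = 623241.

623241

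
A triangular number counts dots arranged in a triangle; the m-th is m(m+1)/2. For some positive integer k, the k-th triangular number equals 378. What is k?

27

Set n(n+1)/2 = 378, giving n² + n − 756 = 0.
The discriminant is 1 + 8·378 = 3025, and √3025 = 55.
So n = (-1 + 55) / 2 = 54/2 = 27.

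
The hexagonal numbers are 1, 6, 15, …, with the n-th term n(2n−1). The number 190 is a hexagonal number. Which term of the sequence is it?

Set n(2n−1) = 190, giving 2n² − n − 190 = 0.
The discriminant is 1 + 8·190 = 1521, and √1521 = 39.
So n = (1 + 39) / 4 = 40/4 = 10.

10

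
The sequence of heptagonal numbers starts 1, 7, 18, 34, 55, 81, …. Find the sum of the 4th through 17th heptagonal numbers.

4207

Σ i(5i−3)/2 = (5Σi² − 3Σi) / 2 over i = 4..17.
Σi = 153 − 6 = 147 and Σi² = 1785 − 14 = 1771.
(5·1771 − 3·147) / 2 = 8414/2 = 4207.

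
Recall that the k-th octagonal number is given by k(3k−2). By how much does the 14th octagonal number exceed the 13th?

Consecutive octagonal numbers differ by 6n − 5: here 6·14 − 5 = 79.

79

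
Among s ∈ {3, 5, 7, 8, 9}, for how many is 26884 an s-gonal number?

2

s = 3: P(3, 231) = 26796 and P(3, 232) = 27028; 26884 is not s-gonal.
s = 5: P(5, 134) = 26867 and P(5, 135) = 27270; 26884 is not s-gonal.
s = 7: P(7, 104) = 26884. ✓
s = 8: P(8, 94) = 26320 and P(8, 95) = 26885; 26884 is not s-gonal.
s = 9: P(9, 88) = 26884. ✓
Hits: s ∈ {7, 9} → 2.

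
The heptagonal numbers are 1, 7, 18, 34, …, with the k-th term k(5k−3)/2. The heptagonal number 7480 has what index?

55

Set n(5n−3)/2 = 7480, giving 5n² − 3n − 14960 = 0.
The discriminant is 9 + 40·7480 = 299209, and √299209 = 547.
So n = (3 + 547) / 10 = 550/10 = 55.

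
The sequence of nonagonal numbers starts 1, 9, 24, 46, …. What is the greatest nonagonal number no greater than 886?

Solve n(7n−5)/2 ≤ 886 for integer n.
n = 16 gives 856 ≤ 886, while n = 17 gives 969 > 886; so the answer is 856.

856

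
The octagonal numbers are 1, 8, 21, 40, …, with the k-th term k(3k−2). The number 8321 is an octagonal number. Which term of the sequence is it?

Set n(3n−2) = 8321, giving 3n² − 2n − 8321 = 0.
The discriminant is 4 + 12·8321 = 99856, and √99856 = 316.
So n = (2 + 316) / 6 = 318/6 = 53.
Check: 53·(3·53 − 2) = 8321. ✓

53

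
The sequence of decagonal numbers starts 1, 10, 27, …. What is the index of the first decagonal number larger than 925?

16

Solve n(4n−3) > 925 for integer n.
The largest n with value ≤ 925 is 15 (since 855 ≤ 925 < 976), so the first above is n = 16, value 976.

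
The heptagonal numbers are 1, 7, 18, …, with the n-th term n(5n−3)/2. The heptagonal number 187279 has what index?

Set n(5n−3)/2 = 187279, giving 5n² − 3n − 374558 = 0.
The discriminant is 9 + 40·187279 = 7491169, and √7491169 = 2737.
So n = (3 + 2737) / 10 = 2740/10 = 274.
Check: 274·(5·274 − 3)/2 = 187279. ✓

274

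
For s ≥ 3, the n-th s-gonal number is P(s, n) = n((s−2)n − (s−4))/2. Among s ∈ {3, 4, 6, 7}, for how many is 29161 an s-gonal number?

2

s = 3: P(3, 241) = 29161. ✓
s = 4: P(4, 170) = 28900 and P(4, 171) = 29241; 29161 is not s-gonal.
s = 6: P(6, 121) = 29161. ✓
s = 7: P(7, 108) = 28998 and P(7, 109) = 29539; 29161 is not s-gonal.
Hits: s ∈ {3, 6} → 2.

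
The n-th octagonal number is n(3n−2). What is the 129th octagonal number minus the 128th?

Consecutive octagonal numbers differ by 6n − 5: here 6·129 − 5 = 769.

769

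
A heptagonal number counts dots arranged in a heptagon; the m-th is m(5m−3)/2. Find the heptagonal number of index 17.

17·(5·17 − 3)/2 = 17·82/2 = 17·41 = 697.

697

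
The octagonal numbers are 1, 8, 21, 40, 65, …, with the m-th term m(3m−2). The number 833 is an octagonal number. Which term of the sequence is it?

17

Set n(3n−2) = 833, giving 3n² − 2n − 833 = 0.
The discriminant is 4 + 12·833 = 10000, and √10000 = 100.
So n = (2 + 100) / 6 = 102/6 = 17.
Check: 17·(3·17 − 2) = 833. ✓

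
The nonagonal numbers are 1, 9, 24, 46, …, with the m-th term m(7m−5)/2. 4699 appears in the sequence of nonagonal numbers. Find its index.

Set n(7n−5)/2 = 4699, giving 7n² − 5n − 9398 = 0.
The discriminant is 25 + 56·4699 = 263169, and √263169 = 513.
So n = (5 + 513) / 14 = 518/14 = 37.

37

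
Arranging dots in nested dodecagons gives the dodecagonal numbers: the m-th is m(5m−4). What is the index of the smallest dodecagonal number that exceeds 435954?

Solve n(5n−4) > 435954 for integer n.
The largest n with value ≤ 435954 is 295 (since 433945 ≤ 435954 < 436896), so the first above is n = 296, value 436896.

296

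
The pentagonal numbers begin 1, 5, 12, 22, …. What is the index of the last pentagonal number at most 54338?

190

Solve n(3n−1)/2 ≤ 54338 for integer n.
n = 190 gives 54055 ≤ 54338, while n = 191 gives 54626 > 54338; so the answer is index 190.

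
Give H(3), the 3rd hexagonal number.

15

The 3rd hexagonal number is n(2n−1) with n = 3.
3·(2·3 − 1) = 3·5 = 15.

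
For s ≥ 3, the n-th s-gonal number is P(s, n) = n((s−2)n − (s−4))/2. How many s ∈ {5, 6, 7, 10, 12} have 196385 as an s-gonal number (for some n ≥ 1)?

1

s = 5: P(5, 362) = 196385. ✓
s = 6: P(6, 313) = 195625 and P(6, 314) = 196878; 196385 is not s-gonal.
s = 7: P(7, 280) = 195580 and P(7, 281) = 196981; 196385 is not s-gonal.
s = 10: P(10, 221) = 194701 and P(10, 222) = 196470; 196385 is not s-gonal.
s = 12: P(12, 198) = 195228 and P(12, 199) = 197209; 196385 is not s-gonal.
Hits: s ∈ {5} → 1.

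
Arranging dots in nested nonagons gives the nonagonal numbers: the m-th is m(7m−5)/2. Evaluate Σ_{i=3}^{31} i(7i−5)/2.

Σ i(7i−5)/2 = (7Σi² − 5Σi) / 2 over i = 3..31.
Σi = 496 − 3 = 493 and Σi² = 10416 − 5 = 10411.
(7·10411 − 5·493) / 2 = 70412/2 = 35206.

35206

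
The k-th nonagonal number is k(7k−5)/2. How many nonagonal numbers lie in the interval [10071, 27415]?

35

The n-th nonagonal number is n(7n−5)/2.
Smallest index with value ≥ 10071: n = 54 (giving 10071).
Largest index with value ≤ 27415: n = 88 (giving 26884).
Indices 54 through 88: 35 terms.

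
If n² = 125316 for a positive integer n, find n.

We need n² = 125316, so n = √125316 = 354.

354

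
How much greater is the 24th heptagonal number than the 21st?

333

24·(5·24 − 3)/2 = 1404 and 21·(5·21 − 3)/2 = 1071.
Difference: 1404 − 1071 = 333.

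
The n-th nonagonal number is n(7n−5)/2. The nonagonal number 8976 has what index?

51

Set n(7n−5)/2 = 8976, giving 7n² − 5n − 17952 = 0.
The discriminant is 25 + 56·8976 = 502681, and √502681 = 709.
So n = (5 + 709) / 14 = 714/14 = 51.
Check: 51·(7·51 − 5)/2 = 8976. ✓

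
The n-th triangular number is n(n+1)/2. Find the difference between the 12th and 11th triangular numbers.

Consecutive triangular numbers differ by n: T_{12} − T_{11} = 12.

12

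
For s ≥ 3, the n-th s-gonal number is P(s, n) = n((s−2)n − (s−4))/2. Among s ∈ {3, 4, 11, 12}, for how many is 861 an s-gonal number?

s = 3: P(3, 41) = 861. ✓
s = 4: P(4, 29) = 841 and P(4, 30) = 900; 861 is not s-gonal.
s = 11: P(11, 14) = 833 and P(11, 15) = 960; 861 is not s-gonal.
s = 12: P(12, 13) = 793 and P(12, 14) = 924; 861 is not s-gonal.
Hits: s ∈ {3} → 1.

1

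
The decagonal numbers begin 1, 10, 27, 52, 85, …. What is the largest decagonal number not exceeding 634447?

632422

Solve n(4n−3) ≤ 634447 for integer n.
n = 398 gives 632422 ≤ 634447, while n = 399 gives 635607 > 634447; so the answer is 632422.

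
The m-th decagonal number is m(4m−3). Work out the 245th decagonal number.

239365

The 245th decagonal number is n(4n−3) with n = 245.
245·(4·245 − 3) = 245·977 = 239365.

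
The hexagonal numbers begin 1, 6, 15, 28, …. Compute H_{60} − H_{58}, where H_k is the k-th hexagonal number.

470

60·(2·60 − 1) = 7140 and 58·(2·58 − 1) = 6670.
Difference: 7140 − 6670 = 470.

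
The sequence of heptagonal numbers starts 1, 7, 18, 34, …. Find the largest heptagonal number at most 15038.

14707

Solve n(5n−3)/2 ≤ 15038 for integer n.
n = 77 gives 14707 ≤ 15038, while n = 78 gives 15093 > 15038; so the answer is 14707.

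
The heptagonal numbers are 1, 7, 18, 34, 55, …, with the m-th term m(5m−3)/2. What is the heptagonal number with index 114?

The 114th heptagonal number is n(5n−3)/2 with n = 114.
114·(5·114 − 3)/2 = 114·567/2 = 32319.

32319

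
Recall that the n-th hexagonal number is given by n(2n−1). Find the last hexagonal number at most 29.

28

Solve n(2n−1) ≤ 29 for integer n.
n = 4 gives 28 ≤ 29, while n = 5 gives 45 > 29; so the answer is 28.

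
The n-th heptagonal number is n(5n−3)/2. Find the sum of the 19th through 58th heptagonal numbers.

Σ i(5i−3)/2 = (5Σi² − 3Σi) / 2 over i = 19..58.
Σi = 1711 − 171 = 1540 and Σi² = 66729 − 2109 = 64620.
(5·64620 − 3·1540) / 2 = 318480/2 = 159240.

159240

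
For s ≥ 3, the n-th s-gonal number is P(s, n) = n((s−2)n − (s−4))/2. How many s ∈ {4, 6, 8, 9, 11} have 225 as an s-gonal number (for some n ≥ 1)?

2

s = 4: P(4, 15) = 225. ✓
s = 6: P(6, 10) = 190 and P(6, 11) = 231; 225 is not s-gonal.
s = 8: P(8, 9) = 225. ✓
s = 9: P(9, 8) = 204 and P(9, 9) = 261; 225 is not s-gonal.
s = 11: P(11, 7) = 196 and P(11, 8) = 260; 225 is not s-gonal.
Hits: s ∈ {4, 8} → 2.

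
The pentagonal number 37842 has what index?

Set n(3n−1)/2 = 37842, giving 3n² − n − 75684 = 0.
The discriminant is 1 + 24·37842 = 908209, and √908209 = 953.
So n = (1 + 953) / 6 = 954/6 = 159.

159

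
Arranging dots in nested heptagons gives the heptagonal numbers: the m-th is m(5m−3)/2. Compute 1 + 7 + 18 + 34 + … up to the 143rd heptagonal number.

Σ i(5i−3)/2 = (5Σi² − 3Σi) / 2 over i = 1..143.
Σi = 10296 and Σi² = 984984.
(5·984984 − 3·10296) / 2 = 4894032/2 = 2447016.

2447016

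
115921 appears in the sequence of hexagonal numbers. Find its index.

Set n(2n−1) = 115921, giving 2n² − n − 115921 = 0.
The discriminant is 1 + 8·115921 = 927369, and √927369 = 963.
So n = (1 + 963) / 4 = 964/4 = 241.

241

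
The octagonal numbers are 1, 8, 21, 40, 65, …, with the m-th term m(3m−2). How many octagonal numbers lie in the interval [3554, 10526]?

The n-th octagonal number is n(3n−2).
Smallest index with value ≥ 3554: n = 35 (giving 3605).
Largest index with value ≤ 10526: n = 59 (giving 10325).
Indices 35 through 59: 25 terms.

25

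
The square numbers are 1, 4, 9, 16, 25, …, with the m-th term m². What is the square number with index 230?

52900

The 230th square number is n² with n = 230.
230² = 52900.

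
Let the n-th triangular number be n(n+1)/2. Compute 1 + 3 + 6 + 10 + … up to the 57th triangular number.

32509

Σ i(i+1)/2 = (Σi² + Σi) / 2 over i = 1..57.
Σi = 1653 and Σi² = 63365.
(1·63365 + 1·1653) / 2 = 65018/2 = 32509.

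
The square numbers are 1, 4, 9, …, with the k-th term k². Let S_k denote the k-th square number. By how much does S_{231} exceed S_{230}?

n² − (n−1)² = 2n − 1, so 231² − 230² = 2·231 − 1 = 461.

461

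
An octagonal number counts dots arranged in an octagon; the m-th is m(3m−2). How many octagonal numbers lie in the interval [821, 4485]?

The n-th octagonal number is n(3n−2).
Smallest index with value ≥ 821: n = 17 (giving 833).
Largest index with value ≤ 4485: n = 39 (giving 4485).
Indices 17 through 39: 23 terms.

23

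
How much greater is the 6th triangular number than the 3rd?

6·7/2 = 21 and 3·4/2 = 6.
Difference: 21 − 6 = 15.

15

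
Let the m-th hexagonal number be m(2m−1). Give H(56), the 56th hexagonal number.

6216

The 56th hexagonal number is n(2n−1) with n = 56.
56·(2·56 − 1) = 56·111 = 6216.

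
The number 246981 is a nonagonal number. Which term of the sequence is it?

266

Set n(7n−5)/2 = 246981, giving 7n² − 5n − 493962 = 0.
The discriminant is 25 + 56·246981 = 13830961, and √13830961 = 3719.
So n = (5 + 3719) / 14 = 3724/14 = 266.
Check: 266·(7·266 − 5)/2 = 246981. ✓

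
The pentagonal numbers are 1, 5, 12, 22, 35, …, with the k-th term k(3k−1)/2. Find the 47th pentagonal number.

The 47th pentagonal number is n(3n−1)/2 with n = 47.
47·(3·47 − 1)/2 = 47·140/2 = 47·70 = 3290.

3290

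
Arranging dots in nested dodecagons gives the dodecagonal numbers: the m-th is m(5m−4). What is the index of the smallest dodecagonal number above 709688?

378

Solve n(5n−4) > 709688 for integer n.
The largest n with value ≤ 709688 is 377 (since 709137 ≤ 709688 < 712908), so the first above is n = 378, value 712908.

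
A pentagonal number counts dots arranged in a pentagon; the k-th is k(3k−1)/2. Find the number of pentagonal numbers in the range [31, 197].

The n-th pentagonal number is n(3n−1)/2.
Smallest index with value ≥ 31: n = 5 (giving 35).
Largest index with value ≤ 197: n = 11 (giving 176).
Indices 5 through 11: 7 terms.

7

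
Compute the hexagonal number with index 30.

30·(2·30 − 1) = 30·59 = 1770.

1770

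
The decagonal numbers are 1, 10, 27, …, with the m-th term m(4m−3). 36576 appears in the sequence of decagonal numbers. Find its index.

Set n(4n−3) = 36576, giving 4n² − 3n − 36576 = 0.
The discriminant is 9 + 16·36576 = 585225, and √585225 = 765.
So n = (3 + 765) / 8 = 768/8 = 96.
Check: 96·(4·96 − 3) = 36576. ✓

96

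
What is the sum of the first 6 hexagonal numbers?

Σ i(2i−1) = 2Σi² − Σi over i = 1..6.
Σi = 21 and Σi² = 91.
2·91 − 1·21 = 161.

161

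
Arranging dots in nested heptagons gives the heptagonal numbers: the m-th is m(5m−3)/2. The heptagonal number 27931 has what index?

Set n(5n−3)/2 = 27931, giving 5n² − 3n − 55862 = 0.
The discriminant is 9 + 40·27931 = 1117249, and √1117249 = 1057.
So n = (3 + 1057) / 10 = 1060/10 = 106.
Check: 106·(5·106 − 3)/2 = 27931. ✓

106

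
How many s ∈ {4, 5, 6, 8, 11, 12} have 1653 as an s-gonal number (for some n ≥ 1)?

1

s = 4: P(4, 40) = 1600 and P(4, 41) = 1681; 1653 is not s-gonal.
s = 5: P(5, 33) = 1617 and P(5, 34) = 1717; 1653 is not s-gonal.
s = 6: P(6, 29) = 1653. ✓
s = 8: P(8, 23) = 1541 and P(8, 24) = 1680; 1653 is not s-gonal.
s = 11: P(11, 19) = 1558 and P(11, 20) = 1730; 1653 is not s-gonal.
s = 12: P(12, 18) = 1548 and P(12, 19) = 1729; 1653 is not s-gonal.
Hits: s ∈ {6} → 1.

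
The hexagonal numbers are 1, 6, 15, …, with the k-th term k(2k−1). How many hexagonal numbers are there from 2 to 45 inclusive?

The n-th hexagonal number is n(2n−1).
Smallest index with value ≥ 2: n = 2 (giving 6).
Largest index with value ≤ 45: n = 5 (giving 45).
Indices 2 through 5: 4 terms.

4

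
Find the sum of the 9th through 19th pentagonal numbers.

3322

Σ i(3i−1)/2 = (3Σi² − Σi) / 2 over i = 9..19.
Σi = 190 − 36 = 154 and Σi² = 2470 − 204 = 2266.
(3·2266 − 1·154) / 2 = 6644/2 = 3322.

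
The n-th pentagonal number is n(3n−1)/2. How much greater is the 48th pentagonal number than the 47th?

Consecutive pentagonal numbers differ by 3n − 2: here 3·48 − 2 = 142.

142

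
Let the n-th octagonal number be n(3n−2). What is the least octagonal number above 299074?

Solve n(3n−2) > 299074 for integer n.
The largest n with value ≤ 299074 is 316 (since 298936 ≤ 299074 < 300833), so the first above is n = 317, value 300833.

300833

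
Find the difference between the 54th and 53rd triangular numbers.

54

Consecutive triangular numbers differ by n: T_{54} − T_{53} = 54.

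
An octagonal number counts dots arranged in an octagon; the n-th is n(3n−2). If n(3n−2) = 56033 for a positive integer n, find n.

Set n(3n−2) = 56033, giving 3n² − 2n − 56033 = 0.
The discriminant is 4 + 12·56033 = 672400, and √672400 = 820.
So n = (2 + 820) / 6 = 822/6 = 137.

137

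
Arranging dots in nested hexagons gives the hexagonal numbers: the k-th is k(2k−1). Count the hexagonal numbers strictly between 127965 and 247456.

98

The n-th hexagonal number is n(2n−1).
Smallest index with value > 127965: n = 254 (giving 128778).
Largest index with value < 247456: n = 351 (giving 246051).
Indices 254 through 351: 98 terms.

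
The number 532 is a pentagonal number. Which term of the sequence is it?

19

Set n(3n−1)/2 = 532, giving 3n² − n − 1064 = 0.
So n = (1 + 113) / 6 = 114/6 = 19.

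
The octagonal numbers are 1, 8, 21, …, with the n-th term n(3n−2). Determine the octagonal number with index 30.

2640

The 30th octagonal number is n(3n−2) with n = 30.
30·(3·30 − 2) = 30·88 = 2640.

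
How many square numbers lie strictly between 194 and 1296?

22

The n-th square number is n².
Smallest index with value > 194: n = 14 (giving 196).
Largest index with value < 1296: n = 35 (giving 1225).
Indices 14 through 35: 22 terms.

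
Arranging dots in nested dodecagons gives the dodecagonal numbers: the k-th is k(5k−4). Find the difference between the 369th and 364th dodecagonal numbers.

18305

369·(5·369 − 4) = 679329 and 364·(5·364 − 4) = 661024.
Difference: 679329 − 661024 = 18305.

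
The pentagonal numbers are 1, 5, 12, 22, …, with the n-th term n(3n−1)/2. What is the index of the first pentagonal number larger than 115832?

Solve n(3n−1)/2 > 115832 for integer n.
The largest n with value ≤ 115832 is 278 (since 115787 ≤ 115832 < 116622), so the first above is n = 279, value 116622.

279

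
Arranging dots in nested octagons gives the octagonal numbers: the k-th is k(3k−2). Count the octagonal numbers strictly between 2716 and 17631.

The n-th octagonal number is n(3n−2).
Smallest index with value > 2716: n = 31 (giving 2821).
Largest index with value < 17631: n = 76 (giving 17176).
Indices 31 through 76: 46 terms.

46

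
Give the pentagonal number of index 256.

The 256th pentagonal number is n(3n−1)/2 with n = 256.
256·(3·256 − 1)/2 = 256·767/2 = 98176.

98176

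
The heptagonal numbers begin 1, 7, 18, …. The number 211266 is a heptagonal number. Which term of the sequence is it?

Set n(5n−3)/2 = 211266, giving 5n² − 3n − 422532 = 0.
The discriminant is 9 + 40·211266 = 8450649, and √8450649 = 2907.
So n = (3 + 2907) / 10 = 2910/10 = 291.

291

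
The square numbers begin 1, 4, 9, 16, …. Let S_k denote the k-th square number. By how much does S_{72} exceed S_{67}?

695

72² = 5184 and 67² = 4489.
Difference: 5184 − 4489 = 695.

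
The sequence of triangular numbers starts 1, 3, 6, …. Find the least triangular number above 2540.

2556

Solve n(n+1)/2 > 2540 for integer n.
The largest n with value ≤ 2540 is 70 (since 2485 ≤ 2540 < 2556), so the first above is n = 71, value 2556.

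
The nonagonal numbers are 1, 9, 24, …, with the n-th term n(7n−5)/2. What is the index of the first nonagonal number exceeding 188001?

233

Solve n(7n−5)/2 > 188001 for integer n.
The largest n with value ≤ 188001 is 232 (since 187804 ≤ 188001 < 189429), so the first above is n = 233, value 189429.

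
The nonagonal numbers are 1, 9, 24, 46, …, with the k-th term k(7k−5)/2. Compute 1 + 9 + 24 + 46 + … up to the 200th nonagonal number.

Σ i(7i−5)/2 = (7Σi² − 5Σi) / 2 over i = 1..200.
Σi = 20100 and Σi² = 2686700.
(7·2686700 − 5·20100) / 2 = 18706400/2 = 9353200.

9353200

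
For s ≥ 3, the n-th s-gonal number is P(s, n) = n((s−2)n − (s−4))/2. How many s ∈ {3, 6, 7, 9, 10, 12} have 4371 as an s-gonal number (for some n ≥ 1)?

s = 3: P(3, 93) = 4371. ✓
s = 6: P(6, 47) = 4371. ✓
s = 7: P(7, 42) = 4347 and P(7, 43) = 4558; 4371 is not s-gonal.
s = 9: P(9, 35) = 4200 and P(9, 36) = 4446; 4371 is not s-gonal.
s = 10: P(10, 33) = 4257 and P(10, 34) = 4522; 4371 is not s-gonal.
s = 12: P(12, 29) = 4089 and P(12, 30) = 4380; 4371 is not s-gonal.
Hits: s ∈ {3, 6} → 2.

2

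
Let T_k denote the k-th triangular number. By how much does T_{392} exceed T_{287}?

35700

392·393/2 = 77028 and 287·288/2 = 41328.
Difference: 77028 − 41328 = 35700.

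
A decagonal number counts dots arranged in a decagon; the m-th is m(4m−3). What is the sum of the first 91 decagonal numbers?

1008826

Σ i(4i−3) = 4Σi² − 3Σi over i = 1..91.
Σi = 4186 and Σi² = 255346.
4·255346 − 3·4186 = 1008826.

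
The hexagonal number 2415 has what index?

Set n(2n−1) = 2415, giving 2n² − n − 2415 = 0.
So n = (1 + 139) / 4 = 140/4 = 35.

35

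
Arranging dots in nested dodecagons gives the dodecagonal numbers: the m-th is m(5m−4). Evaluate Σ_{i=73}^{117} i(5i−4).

2051475

Σ i(5i−4) = 5Σi² − 4Σi over i = 73..117.
Σi = 6903 − 2628 = 4275 and Σi² = 540735 − 127020 = 413715.
5·413715 − 4·4275 = 2051475.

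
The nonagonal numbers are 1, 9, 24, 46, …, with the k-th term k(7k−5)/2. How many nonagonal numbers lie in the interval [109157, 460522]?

187

The n-th nonagonal number is n(7n−5)/2.
Smallest index with value ≥ 109157: n = 177 (giving 109209).
Largest index with value ≤ 460522: n = 363 (giving 460284).
Indices 177 through 363: 187 terms.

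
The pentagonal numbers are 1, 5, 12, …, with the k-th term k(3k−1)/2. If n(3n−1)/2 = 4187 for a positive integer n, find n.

Set n(3n−1)/2 = 4187, giving 3n² − n − 8374 = 0.
The discriminant is 1 + 24·4187 = 100489, and √100489 = 317.
So n = (1 + 317) / 6 = 318/6 = 53.
Check: 53·(3·53 − 1)/2 = 4187. ✓

53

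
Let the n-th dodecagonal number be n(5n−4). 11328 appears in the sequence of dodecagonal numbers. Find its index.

48

Set n(5n−4) = 11328, giving 5n² − 4n − 11328 = 0.
The discriminant is 16 + 20·11328 = 226576, and √226576 = 476.
So n = (4 + 476) / 10 = 480/10 = 48.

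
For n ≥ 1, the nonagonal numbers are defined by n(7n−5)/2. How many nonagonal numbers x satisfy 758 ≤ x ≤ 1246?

4

The n-th nonagonal number is n(7n−5)/2.
Smallest index with value ≥ 758: n = 16 (giving 856).
Largest index with value ≤ 1246: n = 19 (giving 1216).
Indices 16 through 19: 4 terms.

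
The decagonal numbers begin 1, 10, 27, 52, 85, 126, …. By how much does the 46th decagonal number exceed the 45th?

Consecutive decagonal numbers differ by 8n − 7: here 8·46 − 7 = 361.

361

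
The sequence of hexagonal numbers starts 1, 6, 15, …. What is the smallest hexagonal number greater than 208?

231

Solve n(2n−1) > 208 for integer n.
The largest n with value ≤ 208 is 10 (since 190 ≤ 208 < 231), so the first above is n = 11, value 231.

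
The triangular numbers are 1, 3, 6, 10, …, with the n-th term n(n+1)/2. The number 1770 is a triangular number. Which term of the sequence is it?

Set n(n+1)/2 = 1770, giving n² + n − 3540 = 0.
The discriminant is 1 + 8·1770 = 14161, and √14161 = 119.
So n = (-1 + 119) / 2 = 118/2 = 59.
Check: 59·60/2 = 1770. ✓

59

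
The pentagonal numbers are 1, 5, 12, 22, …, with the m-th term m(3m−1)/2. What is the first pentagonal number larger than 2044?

Solve n(3n−1)/2 > 2044 for integer n.
The largest n with value ≤ 2044 is 37 (since 2035 ≤ 2044 < 2147), so the first above is n = 38, value 2147.

2147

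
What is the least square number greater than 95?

100

Solve n² > 95 for integer n.
The largest n with value ≤ 95 is 9 (since 81 ≤ 95 < 100), so the first above is n = 10, value 100.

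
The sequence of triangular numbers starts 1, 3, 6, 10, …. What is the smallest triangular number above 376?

Solve n(n+1)/2 > 376 for integer n.
The largest n with value ≤ 376 is 26 (since 351 ≤ 376 < 378), so the first above is n = 27, value 378.

378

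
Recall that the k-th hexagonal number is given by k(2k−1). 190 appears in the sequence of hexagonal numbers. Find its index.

10

Set n(2n−1) = 190, giving 2n² − n − 190 = 0.
The discriminant is 1 + 8·190 = 1521, and √1521 = 39.
So n = (1 + 39) / 4 = 40/4 = 10.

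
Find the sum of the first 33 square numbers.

Σ_{i=1}^{33} i² = 33·34·67/6 = 12529.

12529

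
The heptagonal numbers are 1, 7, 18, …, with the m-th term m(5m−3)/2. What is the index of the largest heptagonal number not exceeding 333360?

365

Solve n(5n−3)/2 ≤ 333360 for integer n.
n = 365 gives 332515 ≤ 333360, while n = 366 gives 334341 > 333360; so the answer is index 365.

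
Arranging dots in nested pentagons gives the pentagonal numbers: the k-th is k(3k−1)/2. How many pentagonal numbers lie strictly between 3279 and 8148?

27

The n-th pentagonal number is n(3n−1)/2.
Smallest index with value > 3279: n = 47 (giving 3290).
Largest index with value < 8148: n = 73 (giving 7957).
Indices 47 through 73: 27 terms.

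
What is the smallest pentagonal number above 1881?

1926

Solve n(3n−1)/2 > 1881 for integer n.
The largest n with value ≤ 1881 is 35 (since 1820 ≤ 1881 < 1926), so the first above is n = 36, value 1926.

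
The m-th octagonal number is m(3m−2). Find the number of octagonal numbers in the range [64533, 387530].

The n-th octagonal number is n(3n−2).
Smallest index with value ≥ 64533: n = 147 (giving 64533).
Largest index with value ≤ 387530: n = 359 (giving 385925).
Indices 147 through 359: 213 terms.

213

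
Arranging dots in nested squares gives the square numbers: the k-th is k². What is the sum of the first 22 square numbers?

Σ_{i=1}^{22} i² = 22·23·45/6 = 3795.

3795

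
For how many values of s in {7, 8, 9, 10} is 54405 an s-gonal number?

2

s = 7: P(7, 147) = 53802 and P(7, 148) = 54538; 54405 is not s-gonal.
s = 8: P(8, 135) = 54405. ✓
s = 9: P(9, 125) = 54375 and P(9, 126) = 55251; 54405 is not s-gonal.
s = 10: P(10, 117) = 54405. ✓
Hits: s ∈ {8, 10} → 2.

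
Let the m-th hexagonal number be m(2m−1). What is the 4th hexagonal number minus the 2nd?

22

4·(2·4 − 1) = 28 and 2·(2·2 − 1) = 6.
Difference: 28 − 6 = 22.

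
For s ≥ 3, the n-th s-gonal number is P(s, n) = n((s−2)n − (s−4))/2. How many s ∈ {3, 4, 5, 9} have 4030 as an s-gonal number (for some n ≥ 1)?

1

s = 3: P(3, 89) = 4005 and P(3, 90) = 4095; 4030 is not s-gonal.
s = 4: P(4, 63) = 3969 and P(4, 64) = 4096; 4030 is not s-gonal.
s = 5: P(5, 52) = 4030. ✓
s = 9: P(9, 34) = 3961 and P(9, 35) = 4200; 4030 is not s-gonal.
Hits: s ∈ {5} → 1.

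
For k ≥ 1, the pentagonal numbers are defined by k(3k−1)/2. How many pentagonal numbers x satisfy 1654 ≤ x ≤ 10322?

The n-th pentagonal number is n(3n−1)/2.
Smallest index with value ≥ 1654: n = 34 (giving 1717).
Largest index with value ≤ 10322: n = 83 (giving 10292).
Indices 34 through 83: 50 terms.

50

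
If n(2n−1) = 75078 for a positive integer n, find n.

194

Set n(2n−1) = 75078, giving 2n² − n − 75078 = 0.
So n = (1 + 775) / 4 = 776/4 = 194.
Check: 194·(2·194 − 1) = 75078. ✓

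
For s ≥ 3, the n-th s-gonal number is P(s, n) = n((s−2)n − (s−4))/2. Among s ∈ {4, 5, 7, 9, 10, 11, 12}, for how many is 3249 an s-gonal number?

s = 4: P(4, 57) = 3249. ✓
s = 5: P(5, 46) = 3151 and P(5, 47) = 3290; 3249 is not s-gonal.
s = 7: P(7, 36) = 3186 and P(7, 37) = 3367; 3249 is not s-gonal.
s = 9: P(9, 30) = 3075 and P(9, 31) = 3286; 3249 is not s-gonal.
s = 10: P(10, 28) = 3052 and P(10, 29) = 3277; 3249 is not s-gonal.
s = 11: P(11, 27) = 3186 and P(11, 28) = 3430; 3249 is not s-gonal.
s = 12: P(12, 25) = 3025 and P(12, 26) = 3276; 3249 is not s-gonal.
Hits: s ∈ {4} → 1.

1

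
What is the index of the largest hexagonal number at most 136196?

Solve n(2n−1) ≤ 136196 for integer n.
n = 261 gives 135981 ≤ 136196, while n = 262 gives 137026 > 136196; so the answer is index 261.

261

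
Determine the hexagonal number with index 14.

378

14·(2·14 − 1) = 14·27 = 378.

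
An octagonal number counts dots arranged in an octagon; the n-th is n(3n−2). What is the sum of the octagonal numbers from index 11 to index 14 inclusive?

1790

Σ i(3i−2) = 3Σi² − 2Σi over i = 11..14.
Σi = 105 − 55 = 50 and Σi² = 1015 − 385 = 630.
3·630 − 2·50 = 1790.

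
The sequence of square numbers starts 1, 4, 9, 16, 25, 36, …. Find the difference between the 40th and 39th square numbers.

79

n² − (n−1)² = 2n − 1, so 40² − 39² = 2·40 − 1 = 79.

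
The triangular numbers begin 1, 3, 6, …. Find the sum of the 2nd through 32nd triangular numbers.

Σ i(i+1)/2 = (Σi² + Σi) / 2 over i = 2..32.
Σi = 528 − 1 = 527 and Σi² = 11440 − 1 = 11439.
(1·11439 + 1·527) / 2 = 11966/2 = 5983.

5983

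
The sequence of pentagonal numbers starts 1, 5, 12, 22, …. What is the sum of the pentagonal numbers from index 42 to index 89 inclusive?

Σ i(3i−1)/2 = (3Σi² − Σi) / 2 over i = 42..89.
Σi = 4005 − 861 = 3144 and Σi² = 238965 − 23821 = 215144.
(3·215144 − 1·3144) / 2 = 642288/2 = 321144.

321144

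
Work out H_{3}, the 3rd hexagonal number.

15

The 3rd hexagonal number is n(2n−1) with n = 3.
3·(2·3 − 1) = 3·5 = 15.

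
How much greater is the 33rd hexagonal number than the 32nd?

129

Consecutive hexagonal numbers differ by 4n − 3: here 4·33 − 3 = 129.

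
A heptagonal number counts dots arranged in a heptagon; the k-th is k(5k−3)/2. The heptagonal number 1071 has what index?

Set n(5n−3)/2 = 1071, giving 5n² − 3n − 2142 = 0.
The discriminant is 9 + 40·1071 = 42849, and √42849 = 207.
So n = (3 + 207) / 10 = 210/10 = 21.

21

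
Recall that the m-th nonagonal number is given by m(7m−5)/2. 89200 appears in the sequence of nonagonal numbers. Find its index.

160

Set n(7n−5)/2 = 89200, giving 7n² − 5n − 178400 = 0.
The discriminant is 25 + 56·89200 = 4995225, and √4995225 = 2235.
So n = (5 + 2235) / 14 = 2240/14 = 160.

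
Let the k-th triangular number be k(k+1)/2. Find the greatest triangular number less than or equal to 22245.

Solve n(n+1)/2 ≤ 22245 for integer n.
n = 210 gives 22155 ≤ 22245, while n = 211 gives 22366 > 22245; so the answer is 22155.

22155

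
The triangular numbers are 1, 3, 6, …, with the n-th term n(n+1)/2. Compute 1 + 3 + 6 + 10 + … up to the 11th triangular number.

Σ i(i+1)/2 = (Σi² + Σi) / 2 over i = 1..11.
Σi = 66 and Σi² = 506.
(1·506 + 1·66) / 2 = 572/2 = 286.

286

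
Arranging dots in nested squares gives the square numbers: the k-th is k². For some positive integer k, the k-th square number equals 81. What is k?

9

We need n² = 81, so n = √81 = 9.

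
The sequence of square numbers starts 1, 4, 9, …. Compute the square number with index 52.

2704

The 52nd square number is n² with n = 52.
52² = 2704.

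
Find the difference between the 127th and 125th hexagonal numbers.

127·(2·127 − 1) = 32131 and 125·(2·125 − 1) = 31125.
Difference: 32131 − 31125 = 1006.

1006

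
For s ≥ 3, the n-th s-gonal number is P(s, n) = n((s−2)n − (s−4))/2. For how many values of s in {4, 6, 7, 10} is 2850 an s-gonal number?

s = 4: P(4, 53) = 2809 and P(4, 54) = 2916; 2850 is not s-gonal.
s = 6: P(6, 38) = 2850. ✓
s = 7: P(7, 34) = 2839 and P(7, 35) = 3010; 2850 is not s-gonal.
s = 10: P(10, 27) = 2835 and P(10, 28) = 3052; 2850 is not s-gonal.
Hits: s ∈ {6} → 1.

1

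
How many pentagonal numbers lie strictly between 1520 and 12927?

60

The n-th pentagonal number is n(3n−1)/2.
Smallest index with value > 1520: n = 33 (giving 1617).
Largest index with value < 12927: n = 92 (giving 12650).
Indices 33 through 92: 60 terms.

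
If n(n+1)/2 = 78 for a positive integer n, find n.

Set n(n+1)/2 = 78, giving n² + n − 156 = 0.
So n = (-1 + 25) / 2 = 24/2 = 12.
Check: 12·13/2 = 78. ✓

12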